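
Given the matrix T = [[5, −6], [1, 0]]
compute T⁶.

[[2059, −3990], [665, −1266]]

tr T = 5 and det T = 6, so the characteristic polynomial is λ² − (5)λ + (6) with roots 3 and 2.
Eigenvectors give P = [[3, 2], [1, 1]] with P⁻¹ = [[1, −2], [−1, 3]], and T = P·diag(3, 2)·P⁻¹.
Then T⁶ = P·diag(729, 64)·P⁻¹ = [[2187, 128], [729, 64]] · [[1, −2], [−1, 3]] = [[2059, −3990], [665, −1266]].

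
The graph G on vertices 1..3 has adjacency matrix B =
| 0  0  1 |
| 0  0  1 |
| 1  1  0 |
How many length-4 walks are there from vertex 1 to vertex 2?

The number of length-4 walks from vertex 1 to vertex 2 is entry (1,2) of B⁴, where B is the adjacency matrix.
B² = [[1, 1, 0], [1, 1, 0], [0, 0, 2]]
B³ = [[0, 0, 2], [0, 0, 2], [2, 2, 0]]
B⁴ = [[2, 2, 0], [2, 2, 0], [0, 0, 4]]

2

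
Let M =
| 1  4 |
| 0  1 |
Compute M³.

M = I + N where N = [[0, 4], [0, 0]] is strictly upper-triangular, so N² = 0.
(I + N)³ = I + 3·N = [[1, 12], [0, 1]].

[[1, 12], [0, 1]]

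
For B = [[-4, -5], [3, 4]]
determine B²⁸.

B² = I (check: tr B = 0 and det B = -1), so B²⁸ = I since 28 is even.

[[1, 0], [0, 1]]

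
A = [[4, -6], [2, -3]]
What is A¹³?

[[4, -6], [2, -3]]

A² = A (a projection; rank 1, trace 1), so A¹³ = A.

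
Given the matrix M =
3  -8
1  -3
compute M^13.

[[3, -8], [1, -3]]

M² = I (check: tr M = 0 and det M = -1), so M^13 = M since 13 is odd.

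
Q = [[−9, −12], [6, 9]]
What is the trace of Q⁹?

tr Q = 0 and det Q = −9, so the characteristic polynomial is λ² − (0)λ + (−9) with roots −3 and 3.
Eigenvectors give P = [[−2, −1], [1, 1]] with P⁻¹ = [[−1, −1], [1, 2]], and Q = P·diag(−3, 3)·P⁻¹.
Then Q⁹ = P·diag(−19683, 19683)·P⁻¹ = [[39366, −19683], [−19683, 19683]] · [[−1, −1], [1, 2]] = [[−59049, −78732], [39366, 59049]].

0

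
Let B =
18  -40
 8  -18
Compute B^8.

tr B = 0 and det B = -4, so the characteristic polynomial is λ² − (0)λ + (-4) with roots -2 and 2.
Eigenvectors give P = [[2, 5], [1, 2]] with P⁻¹ = [[-2, 5], [1, -2]], and B = P·diag(-2, 2)·P⁻¹.
Then B^8 = P·diag(256, 256)·P⁻¹ = [[512, 1280], [256, 512]] · [[-2, 5], [1, -2]] = [[256, 0], [0, 256]].

[[256, 0], [0, 256]]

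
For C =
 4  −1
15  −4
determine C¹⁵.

[[4, −1], [15, −4]]

C² = I (check: tr C = 0 and det C = −1), so C¹⁵ = C since 15 is odd.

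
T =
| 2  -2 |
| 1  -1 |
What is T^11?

T² = T (a projection; rank 1, trace 1), so T^11 = T.

[[2, -2], [1, -1]]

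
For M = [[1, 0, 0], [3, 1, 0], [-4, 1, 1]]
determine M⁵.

M = I + N where N = [[0, 0, 0], [3, 0, 0], [-4, 1, 0]] is strictly lower-triangular, so N³ = 0.
(I + N)⁵ = I + 5·N + 10·N² = [[1, 0, 0], [15, 1, 0], [10, 5, 1]].

[[1, 0, 0], [15, 1, 0], [10, 5, 1]]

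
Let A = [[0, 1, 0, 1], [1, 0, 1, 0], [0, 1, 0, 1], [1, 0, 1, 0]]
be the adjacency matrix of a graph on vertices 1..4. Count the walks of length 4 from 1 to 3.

The number of length-4 walks from vertex 1 to vertex 3 is entry (1,3) of A⁴, where A is the adjacency matrix.
A² = [[2, 0, 2, 0], [0, 2, 0, 2], [2, 0, 2, 0], [0, 2, 0, 2]]
A³ = [[0, 4, 0, 4], [4, 0, 4, 0], [0, 4, 0, 4], [4, 0, 4, 0]]
A⁴ = [[8, 0, 8, 0], [0, 8, 0, 8], [8, 0, 8, 0], [0, 8, 0, 8]]

8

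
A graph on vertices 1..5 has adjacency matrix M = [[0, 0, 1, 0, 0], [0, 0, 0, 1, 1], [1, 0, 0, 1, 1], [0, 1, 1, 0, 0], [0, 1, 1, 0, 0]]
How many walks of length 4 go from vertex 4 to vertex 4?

The number of length-4 walks from vertex 4 to vertex 4 is entry (4,4) of M⁴, where M is the adjacency matrix.
M² = [[1, 0, 0, 1, 1], [0, 2, 2, 0, 0], [0, 2, 3, 0, 0], [1, 0, 0, 2, 2], [1, 0, 0, 2, 2]]
M³ = [[0, 2, 3, 0, 0], [2, 0, 0, 4, 4], [3, 0, 0, 5, 5], [0, 4, 5, 0, 0], [0, 4, 5, 0, 0]]
M⁴ = [[3, 0, 0, 5, 5], [0, 8, 10, 0, 0], [0, 10, 13, 0, 0], [5, 0, 0, 9, 9], [5, 0, 0, 9, 9]]

9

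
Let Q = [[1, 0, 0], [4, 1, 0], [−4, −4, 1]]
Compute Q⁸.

Q = I + N where N = [[0, 0, 0], [4, 0, 0], [−4, −4, 0]] is strictly lower-triangular, so N³ = 0.
(I + N)⁸ = I + 8·N + 28·N² = [[1, 0, 0], [32, 1, 0], [−480, −32, 1]].

[[1, 0, 0], [32, 1, 0], [−480, −32, 1]]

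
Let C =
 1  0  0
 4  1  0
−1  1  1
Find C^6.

C = I + N where N = [[0, 0, 0], [4, 0, 0], [−1, 1, 0]] is strictly lower-triangular, so N^3 = 0.
(I + N)^6 = I + 6·N + 15·N^2 = [[1, 0, 0], [24, 1, 0], [54, 6, 1]].

[[1, 0, 0], [24, 1, 0], [54, 6, 1]]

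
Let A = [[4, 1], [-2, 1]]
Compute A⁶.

[[1394, 665], [-1330, -601]]

tr A = 5 and det A = 6, so the characteristic polynomial is λ² − (5)λ + (6) with roots 3 and 2.
Eigenvectors give P = [[1, -1], [-1, 2]] with P⁻¹ = [[2, 1], [1, 1]], and A = P·diag(3, 2)·P⁻¹.
Then A⁶ = P·diag(729, 64)·P⁻¹ = [[729, -64], [-729, 128]] · [[2, 1], [1, 1]] = [[1394, 665], [-1330, -601]].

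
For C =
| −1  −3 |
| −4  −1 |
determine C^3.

C^2 = [[13, 6], [8, 13]]
C^3 = [[−37, −45], [−60, −37]]

[[−37, −45], [−60, −37]]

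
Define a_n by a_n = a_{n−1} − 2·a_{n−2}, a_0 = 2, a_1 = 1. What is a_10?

57

With companion matrix Q = [[1, −2], [1, 0]], [a_n, a_{n−1}]ᵀ = Q·[a_{n−1}, a_{n−2}]ᵀ, so [a_10, a_9]ᵀ = Q^9·[a_1, a_0]ᵀ.
Q^9 = [[−11, 34], [−17, 6]], giving [a_10, a_9]ᵀ = [[57], [−5]].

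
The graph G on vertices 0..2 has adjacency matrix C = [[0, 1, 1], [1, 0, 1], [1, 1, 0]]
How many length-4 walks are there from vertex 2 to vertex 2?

The number of length-4 walks from vertex 2 to vertex 2 is entry (2,2) of C⁴, where C is the adjacency matrix.
C² = [[2, 1, 1], [1, 2, 1], [1, 1, 2]]
C³ = [[2, 3, 3], [3, 2, 3], [3, 3, 2]]
C⁴ = [[6, 5, 5], [5, 6, 5], [5, 5, 6]]

6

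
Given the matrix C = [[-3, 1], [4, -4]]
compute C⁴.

C² = [[13, -7], [-28, 20]]
C³ = [[-67, 41], [164, -108]]
C⁴ = [[365, -231], [-924, 596]]

[[365, -231], [-924, 596]]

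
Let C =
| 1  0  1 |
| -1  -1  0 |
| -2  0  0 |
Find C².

[[-1, 0, 1], [0, 1, -1], [-2, 0, -2]]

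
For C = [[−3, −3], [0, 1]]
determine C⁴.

C² = [[9, 6], [0, 1]]
C³ = [[−27, −21], [0, 1]]
C⁴ = [[81, 60], [0, 1]]

[[81, 60], [0, 1]]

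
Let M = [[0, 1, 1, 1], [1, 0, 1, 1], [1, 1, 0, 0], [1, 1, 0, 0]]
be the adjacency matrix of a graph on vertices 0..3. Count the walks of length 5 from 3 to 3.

18

The number of length-5 walks from vertex 3 to vertex 3 is entry (3,3) of M⁵, where M is the adjacency matrix.
M² = [[3, 2, 1, 1], [2, 3, 1, 1], [1, 1, 2, 2], [1, 1, 2, 2]]
M³ = [[4, 5, 5, 5], [5, 4, 5, 5], [5, 5, 2, 2], [5, 5, 2, 2]]
M⁴ = [[15, 14, 9, 9], [14, 15, 9, 9], [9, 9, 10, 10], [9, 9, 10, 10]]
M⁵ = [[32, 33, 29, 29], [33, 32, 29, 29], [29, 29, 18, 18], [29, 29, 18, 18]]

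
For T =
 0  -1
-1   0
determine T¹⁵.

[[0, -1], [-1, 0]]

T² = I (check: tr T = 0 and det T = -1), so T¹⁵ = T since 15 is odd.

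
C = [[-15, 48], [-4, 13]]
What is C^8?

[[26241, -78720], [6560, -19679]]

tr C = -2 and det C = -3, so the characteristic polynomial is λ² − (-2)λ + (-3) with roots -3 and 1.
Eigenvectors give P = [[4, 3], [1, 1]] with P⁻¹ = [[1, -3], [-1, 4]], and C = P·diag(-3, 1)·P⁻¹.
Then C^8 = P·diag(6561, 1)·P⁻¹ = [[26244, 3], [6561, 1]] · [[1, -3], [-1, 4]] = [[26241, -78720], [6560, -19679]].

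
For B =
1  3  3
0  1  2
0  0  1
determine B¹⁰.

B = I + N where N = [[0, 3, 3], [0, 0, 2], [0, 0, 0]] is strictly upper-triangular, so N³ = 0.
(I + N)¹⁰ = I + 10·N + 45·N² = [[1, 30, 300], [0, 1, 20], [0, 0, 1]].

[[1, 30, 300], [0, 1, 20], [0, 0, 1]]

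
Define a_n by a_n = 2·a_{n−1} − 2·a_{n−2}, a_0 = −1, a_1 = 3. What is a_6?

−32

With companion matrix B = [[2, −2], [1, 0]], [a_n, a_{n−1}]ᵀ = B·[a_{n−1}, a_{n−2}]ᵀ, so [a_6, a_5]ᵀ = B⁵·[a_1, a_0]ᵀ.
B⁵ = [[−8, 8], [−4, 0]], giving [a_6, a_5]ᵀ = [[−32], [−12]].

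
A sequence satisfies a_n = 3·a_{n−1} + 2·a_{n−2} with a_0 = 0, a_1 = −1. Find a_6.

−495

With companion matrix B = [[3, 2], [1, 0]], [a_n, a_{n−1}]ᵀ = B·[a_{n−1}, a_{n−2}]ᵀ, so [a_6, a_5]ᵀ = B⁵·[a_1, a_0]ᵀ.
B⁵ = [[495, 278], [139, 78]], giving [a_6, a_5]ᵀ = [[−495], [−139]].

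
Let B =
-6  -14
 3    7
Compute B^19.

[[-6, -14], [3, 7]]

B² = B (a projection; rank 1, trace 1), so B^19 = B.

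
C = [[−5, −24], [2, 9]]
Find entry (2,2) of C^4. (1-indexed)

321

tr C = 4 and det C = 3, so the characteristic polynomial is λ² − (4)λ + (3) with roots 3 and 1.
Eigenvectors give P = [[−3, 4], [1, −1]] with P⁻¹ = [[1, 4], [1, 3]], and C = P·diag(3, 1)·P⁻¹.
Then C^4 = P·diag(81, 1)·P⁻¹ = [[−243, 4], [81, −1]] · [[1, 4], [1, 3]] = [[−239, −960], [80, 321]].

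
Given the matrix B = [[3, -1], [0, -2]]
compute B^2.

[[9, -1], [0, 4]]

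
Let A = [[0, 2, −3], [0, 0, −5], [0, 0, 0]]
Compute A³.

A is strictly triangular, hence nilpotent: A³ = 0, so A³ = 0.

[[0, 0, 0], [0, 0, 0], [0, 0, 0]]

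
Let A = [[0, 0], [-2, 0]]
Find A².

[[0, 0], [0, 0]]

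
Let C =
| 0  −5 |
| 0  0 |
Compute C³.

C is strictly triangular, hence nilpotent: C² = 0, so C³ = 0.

[[0, 0], [0, 0]]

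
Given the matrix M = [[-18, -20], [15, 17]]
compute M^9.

tr M = -1 and det M = -6, so the characteristic polynomial is λ² − (-1)λ + (-6) with roots -3 and 2.
Eigenvectors give P = [[4, -1], [-3, 1]] with P⁻¹ = [[1, 1], [3, 4]], and M = P·diag(-3, 2)·P⁻¹.
Then M^9 = P·diag(-19683, 512)·P⁻¹ = [[-78732, -512], [59049, 512]] · [[1, 1], [3, 4]] = [[-80268, -80780], [60585, 61097]].

[[-80268, -80780], [60585, 61097]]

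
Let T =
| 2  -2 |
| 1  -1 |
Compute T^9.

[[2, -2], [1, -1]]

T² = T (a projection; rank 1, trace 1), so T^9 = T.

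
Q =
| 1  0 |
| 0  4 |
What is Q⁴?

Q² = [[1, 0], [0, 16]]
Q³ = [[1, 0], [0, 64]]
Q⁴ = [[1, 0], [0, 256]]

[[1, 0], [0, 256]]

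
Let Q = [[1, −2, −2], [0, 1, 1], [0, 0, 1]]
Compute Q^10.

Q = I + N where N = [[0, −2, −2], [0, 0, 1], [0, 0, 0]] is strictly upper-triangular, so N^3 = 0.
(I + N)^10 = I + 10·N + 45·N^2 = [[1, −20, −110], [0, 1, 10], [0, 0, 1]].

[[1, −20, −110], [0, 1, 10], [0, 0, 1]]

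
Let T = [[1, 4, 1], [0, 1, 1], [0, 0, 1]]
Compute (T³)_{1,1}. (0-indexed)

1

T = I + N where N = [[0, 4, 1], [0, 0, 1], [0, 0, 0]] is strictly upper-triangular, so N³ = 0.
(I + N)³ = I + 3·N + 3·N² = [[1, 12, 15], [0, 1, 3], [0, 0, 1]].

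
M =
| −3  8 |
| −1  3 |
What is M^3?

M² = I (check: tr M = 0 and det M = −1), so M^3 = M since 3 is odd.

[[−3, 8], [−1, 3]]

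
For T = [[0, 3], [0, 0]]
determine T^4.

T is strictly triangular, hence nilpotent: T^2 = 0, so T^4 = 0.

[[0, 0], [0, 0]]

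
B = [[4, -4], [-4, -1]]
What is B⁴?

B² = [[32, -12], [-12, 17]]
B³ = [[176, -116], [-116, 31]]
B⁴ = [[1168, -588], [-588, 433]]

[[1168, -588], [-588, 433]]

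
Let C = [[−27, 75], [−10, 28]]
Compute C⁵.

tr C = 1 and det C = −6, so the characteristic polynomial is λ² − (1)λ + (−6) with roots 3 and −2.
Eigenvectors give P = [[−5, 3], [−2, 1]] with P⁻¹ = [[1, −3], [2, −5]], and C = P·diag(3, −2)·P⁻¹.
Then C⁵ = P·diag(243, −32)·P⁻¹ = [[−1215, −96], [−486, −32]] · [[1, −3], [2, −5]] = [[−1407, 4125], [−550, 1618]].

[[−1407, 4125], [−550, 1618]]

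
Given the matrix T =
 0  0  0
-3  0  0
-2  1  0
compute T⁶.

T is strictly triangular, hence nilpotent: T³ = 0, so T⁶ = 0.

[[0, 0, 0], [0, 0, 0], [0, 0, 0]]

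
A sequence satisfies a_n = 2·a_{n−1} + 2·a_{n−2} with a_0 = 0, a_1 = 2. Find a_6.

240

With companion matrix Q = [[2, 2], [1, 0]], [a_n, a_{n−1}]ᵀ = Q·[a_{n−1}, a_{n−2}]ᵀ, so [a_6, a_5]ᵀ = Q^5·[a_1, a_0]ᵀ.
Q^5 = [[120, 88], [44, 32]], giving [a_6, a_5]ᵀ = [[240], [88]].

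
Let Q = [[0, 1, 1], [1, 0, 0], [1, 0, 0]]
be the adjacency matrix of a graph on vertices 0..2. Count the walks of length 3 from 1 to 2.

The number of length-3 walks from vertex 1 to vertex 2 is entry (1,2) of Q³, where Q is the adjacency matrix.
Q² = [[2, 0, 0], [0, 1, 1], [0, 1, 1]]
Q³ = [[0, 2, 2], [2, 0, 0], [2, 0, 0]]

0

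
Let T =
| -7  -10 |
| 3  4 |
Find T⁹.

tr T = -3 and det T = 2, so the characteristic polynomial is λ² − (-3)λ + (2) with roots -2 and -1.
Eigenvectors give P = [[-2, -5], [1, 3]] with P⁻¹ = [[-3, -5], [1, 2]], and T = P·diag(-2, -1)·P⁻¹.
Then T⁹ = P·diag(-512, -1)·P⁻¹ = [[1024, 5], [-512, -3]] · [[-3, -5], [1, 2]] = [[-3067, -5110], [1533, 2554]].

[[-3067, -5110], [1533, 2554]]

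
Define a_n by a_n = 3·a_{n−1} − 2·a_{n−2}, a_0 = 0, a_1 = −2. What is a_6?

With companion matrix T = [[3, −2], [1, 0]], [a_n, a_{n−1}]ᵀ = T·[a_{n−1}, a_{n−2}]ᵀ, so [a_6, a_5]ᵀ = T^5·[a_1, a_0]ᵀ.
T^5 = [[63, −62], [31, −30]], giving [a_6, a_5]ᵀ = [[−126], [−62]].

−126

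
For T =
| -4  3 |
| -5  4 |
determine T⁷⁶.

T² = I (check: tr T = 0 and det T = -1), so T⁷⁶ = I since 76 is even.

[[1, 0], [0, 1]]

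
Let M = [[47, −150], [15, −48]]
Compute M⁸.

tr M = −1 and det M = −6, so the characteristic polynomial is λ² − (−1)λ + (−6) with roots −3 and 2.
Eigenvectors give P = [[3, −10], [1, −3]] with P⁻¹ = [[−3, 10], [−1, 3]], and M = P·diag(−3, 2)·P⁻¹.
Then M⁸ = P·diag(6561, 256)·P⁻¹ = [[19683, −2560], [6561, −768]] · [[−3, 10], [−1, 3]] = [[−56489, 189150], [−18915, 63306]].

[[−56489, 189150], [−18915, 63306]]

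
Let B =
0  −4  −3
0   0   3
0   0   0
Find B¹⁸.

B is strictly triangular, hence nilpotent: B³ = 0, so B¹⁸ = 0.

[[0, 0, 0], [0, 0, 0], [0, 0, 0]]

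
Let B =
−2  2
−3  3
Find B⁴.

[[−2, 2], [−3, 3]]

B² = B (a projection; rank 1, trace 1), so B⁴ = B.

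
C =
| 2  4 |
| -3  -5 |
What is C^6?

tr C = -3 and det C = 2, so the characteristic polynomial is λ² − (-3)λ + (2) with roots -2 and -1.
Eigenvectors give P = [[-1, 4], [1, -3]] with P⁻¹ = [[3, 4], [1, 1]], and C = P·diag(-2, -1)·P⁻¹.
Then C^6 = P·diag(64, 1)·P⁻¹ = [[-64, 4], [64, -3]] · [[3, 4], [1, 1]] = [[-188, -252], [189, 253]].

[[-188, -252], [189, 253]]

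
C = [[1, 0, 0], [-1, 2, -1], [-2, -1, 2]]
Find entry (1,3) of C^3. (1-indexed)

0

C^2 = [[1, 0, 0], [-1, 5, -4], [-5, -4, 5]]
C^3 = [[1, 0, 0], [2, 14, -13], [-11, -13, 14]]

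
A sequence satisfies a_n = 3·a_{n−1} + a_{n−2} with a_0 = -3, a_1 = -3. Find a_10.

-167421

With companion matrix C = [[3, 1], [1, 0]], [a_n, a_{n−1}]ᵀ = C·[a_{n−1}, a_{n−2}]ᵀ, so [a_10, a_9]ᵀ = C⁹·[a_1, a_0]ᵀ.
C⁹ = [[42837, 12970], [12970, 3927]], giving [a_10, a_9]ᵀ = [[-167421], [-50691]].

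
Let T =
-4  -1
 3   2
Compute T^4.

T^2 = [[13, 2], [-6, 1]]
T^3 = [[-46, -9], [27, 8]]
T^4 = [[157, 28], [-84, -11]]

[[157, 28], [-84, -11]]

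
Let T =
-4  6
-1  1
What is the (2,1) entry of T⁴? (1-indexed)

tr T = -3 and det T = 2, so the characteristic polynomial is λ² − (-3)λ + (2) with roots -1 and -2.
Eigenvectors give P = [[2, 3], [1, 1]] with P⁻¹ = [[-1, 3], [1, -2]], and T = P·diag(-1, -2)·P⁻¹.
Then T⁴ = P·diag(1, 16)·P⁻¹ = [[2, 48], [1, 16]] · [[-1, 3], [1, -2]] = [[46, -90], [15, -29]].

15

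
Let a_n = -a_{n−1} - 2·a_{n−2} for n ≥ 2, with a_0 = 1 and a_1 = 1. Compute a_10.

45

With companion matrix A = [[-1, -2], [1, 0]], [a_n, a_{n−1}]ᵀ = A·[a_{n−1}, a_{n−2}]ᵀ, so [a_10, a_9]ᵀ = A⁹·[a_1, a_0]ᵀ.
A⁹ = [[11, 34], [-17, -6]], giving [a_10, a_9]ᵀ = [[45], [-23]].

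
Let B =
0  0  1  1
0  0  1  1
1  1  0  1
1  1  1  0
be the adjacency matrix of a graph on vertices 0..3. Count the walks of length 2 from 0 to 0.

The number of length-2 walks from vertex 0 to vertex 0 is entry (0,0) of B², where B is the adjacency matrix.
B² = [[2, 2, 1, 1], [2, 2, 1, 1], [1, 1, 3, 2], [1, 1, 2, 3]]

2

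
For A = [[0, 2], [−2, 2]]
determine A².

[[−4, 4], [−4, 0]]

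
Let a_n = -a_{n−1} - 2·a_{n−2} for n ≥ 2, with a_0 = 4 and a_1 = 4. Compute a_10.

180

With companion matrix B = [[-1, -2], [1, 0]], [a_n, a_{n−1}]ᵀ = B·[a_{n−1}, a_{n−2}]ᵀ, so [a_10, a_9]ᵀ = B⁹·[a_1, a_0]ᵀ.
B⁹ = [[11, 34], [-17, -6]], giving [a_10, a_9]ᵀ = [[180], [-92]].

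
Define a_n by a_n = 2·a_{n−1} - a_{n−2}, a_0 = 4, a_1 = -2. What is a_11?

With companion matrix M = [[2, -1], [1, 0]], [a_n, a_{n−1}]ᵀ = M·[a_{n−1}, a_{n−2}]ᵀ, so [a_11, a_10]ᵀ = M^10·[a_1, a_0]ᵀ.
M^10 = [[11, -10], [10, -9]], giving [a_11, a_10]ᵀ = [[-62], [-56]].

-62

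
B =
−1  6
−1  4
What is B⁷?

tr B = 3 and det B = 2, so the characteristic polynomial is λ² − (3)λ + (2) with roots 2 and 1.
Eigenvectors give P = [[2, 3], [1, 1]] with P⁻¹ = [[−1, 3], [1, −2]], and B = P·diag(2, 1)·P⁻¹.
Then B⁷ = P·diag(128, 1)·P⁻¹ = [[256, 3], [128, 1]] · [[−1, 3], [1, −2]] = [[−253, 762], [−127, 382]].

[[−253, 762], [−127, 382]]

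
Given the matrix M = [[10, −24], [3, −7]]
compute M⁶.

[[568, −1512], [189, −503]]

tr M = 3 and det M = 2, so the characteristic polynomial is λ² − (3)λ + (2) with roots 2 and 1.
Eigenvectors give P = [[3, −8], [1, −3]] with P⁻¹ = [[3, −8], [1, −3]], and M = P·diag(2, 1)·P⁻¹.
Then M⁶ = P·diag(64, 1)·P⁻¹ = [[192, −8], [64, −3]] · [[3, −8], [1, −3]] = [[568, −1512], [189, −503]].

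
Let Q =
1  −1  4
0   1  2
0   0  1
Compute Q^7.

[[1, −7, −14], [0, 1, 14], [0, 0, 1]]

Q = I + N where N = [[0, −1, 4], [0, 0, 2], [0, 0, 0]] is strictly upper-triangular, so N^3 = 0.
(I + N)^7 = I + 7·N + 21·N^2 = [[1, −7, −14], [0, 1, 14], [0, 0, 1]].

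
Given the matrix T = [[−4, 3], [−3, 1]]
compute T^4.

[[−32, 9], [−9, −17]]

T^2 = [[7, −9], [9, −8]]
T^3 = [[−1, 12], [−12, 19]]
T^4 = [[−32, 9], [−9, −17]]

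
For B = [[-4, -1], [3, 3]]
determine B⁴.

B² = [[13, 1], [-3, 6]]
B³ = [[-49, -10], [30, 21]]
B⁴ = [[166, 19], [-57, 33]]

[[166, 19], [-57, 33]]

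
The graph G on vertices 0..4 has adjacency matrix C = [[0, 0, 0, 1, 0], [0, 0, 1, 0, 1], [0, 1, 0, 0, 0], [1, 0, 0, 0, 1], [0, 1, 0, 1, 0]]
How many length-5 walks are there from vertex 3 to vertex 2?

4

The number of length-5 walks from vertex 3 to vertex 2 is entry (3,2) of C⁵, where C is the adjacency matrix.
C² = [[1, 0, 0, 0, 1], [0, 2, 0, 1, 0], [0, 0, 1, 0, 1], [0, 1, 0, 2, 0], [1, 0, 1, 0, 2]]
C³ = [[0, 1, 0, 2, 0], [1, 0, 2, 0, 3], [0, 2, 0, 1, 0], [2, 0, 1, 0, 3], [0, 3, 0, 3, 0]]
C⁴ = [[2, 0, 1, 0, 3], [0, 5, 0, 4, 0], [1, 0, 2, 0, 3], [0, 4, 0, 5, 0], [3, 0, 3, 0, 6]]
C⁵ = [[0, 4, 0, 5, 0], [4, 0, 5, 0, 9], [0, 5, 0, 4, 0], [5, 0, 4, 0, 9], [0, 9, 0, 9, 0]]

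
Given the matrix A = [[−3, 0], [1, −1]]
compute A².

[[9, 0], [−4, 1]]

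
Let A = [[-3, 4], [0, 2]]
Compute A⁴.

A² = [[9, -4], [0, 4]]
A³ = [[-27, 28], [0, 8]]
A⁴ = [[81, -52], [0, 16]]

[[81, -52], [0, 16]]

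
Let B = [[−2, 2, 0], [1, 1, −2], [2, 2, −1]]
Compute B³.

[[−22, 2, 8], [9, −11, 2], [6, −10, −5]]

B² = [[6, −2, −4], [−5, −1, 0], [−4, 4, −3]]
B³ = [[−22, 2, 8], [9, −11, 2], [6, −10, −5]]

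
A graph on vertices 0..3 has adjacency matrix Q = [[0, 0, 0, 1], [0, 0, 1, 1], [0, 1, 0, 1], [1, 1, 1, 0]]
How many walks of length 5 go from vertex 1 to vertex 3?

17

The number of length-5 walks from vertex 1 to vertex 3 is entry (1,3) of Q⁵, where Q is the adjacency matrix.
Q² = [[1, 1, 1, 0], [1, 2, 1, 1], [1, 1, 2, 1], [0, 1, 1, 3]]
Q³ = [[0, 1, 1, 3], [1, 2, 3, 4], [1, 3, 2, 4], [3, 4, 4, 2]]
Q⁴ = [[3, 4, 4, 2], [4, 7, 6, 6], [4, 6, 7, 6], [2, 6, 6, 11]]
Q⁵ = [[2, 6, 6, 11], [6, 12, 13, 17], [6, 13, 12, 17], [11, 17, 17, 14]]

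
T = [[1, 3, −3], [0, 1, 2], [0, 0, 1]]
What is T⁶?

T = I + N where N = [[0, 3, −3], [0, 0, 2], [0, 0, 0]] is strictly upper-triangular, so N³ = 0.
(I + N)⁶ = I + 6·N + 15·N² = [[1, 18, 72], [0, 1, 12], [0, 0, 1]].

[[1, 18, 72], [0, 1, 12], [0, 0, 1]]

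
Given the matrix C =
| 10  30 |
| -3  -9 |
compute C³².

[[10, 30], [-3, -9]]

C² = C (a projection; rank 1, trace 1), so C³² = C.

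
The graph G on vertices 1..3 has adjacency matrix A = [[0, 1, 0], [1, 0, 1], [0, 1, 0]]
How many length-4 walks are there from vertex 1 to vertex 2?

The number of length-4 walks from vertex 1 to vertex 2 is entry (1,2) of A⁴, where A is the adjacency matrix.
A² = [[1, 0, 1], [0, 2, 0], [1, 0, 1]]
A³ = [[0, 2, 0], [2, 0, 2], [0, 2, 0]]
A⁴ = [[2, 0, 2], [0, 4, 0], [2, 0, 2]]

0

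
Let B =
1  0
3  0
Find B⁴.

B² = [[1, 0], [3, 0]]
B³ = [[1, 0], [3, 0]]
B⁴ = [[1, 0], [3, 0]]

[[1, 0], [3, 0]]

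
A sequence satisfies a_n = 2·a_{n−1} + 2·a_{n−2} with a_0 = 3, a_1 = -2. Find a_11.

With companion matrix A = [[2, 2], [1, 0]], [a_n, a_{n−1}]ᵀ = A·[a_{n−1}, a_{n−2}]ᵀ, so [a_11, a_10]ᵀ = A¹⁰·[a_1, a_0]ᵀ.
A¹⁰ = [[18272, 13376], [6688, 4896]], giving [a_11, a_10]ᵀ = [[3584], [1312]].

3584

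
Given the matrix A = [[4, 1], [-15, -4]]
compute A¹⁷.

A² = I (check: tr A = 0 and det A = -1), so A¹⁷ = A since 17 is odd.

[[4, 1], [-15, -4]]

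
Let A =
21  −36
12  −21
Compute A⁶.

[[729, 0], [0, 729]]

tr A = 0 and det A = −9, so the characteristic polynomial is λ² − (0)λ + (−9) with roots 3 and −3.
Eigenvectors give P = [[2, −3], [1, −2]] with P⁻¹ = [[2, −3], [1, −2]], and A = P·diag(3, −3)·P⁻¹.
Then A⁶ = P·diag(729, 729)·P⁻¹ = [[1458, −2187], [729, −1458]] · [[2, −3], [1, −2]] = [[729, 0], [0, 729]].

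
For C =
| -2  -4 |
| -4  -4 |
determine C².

[[20, 24], [24, 32]]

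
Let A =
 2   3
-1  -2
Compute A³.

[[2, 3], [-1, -2]]

A² = I (check: tr A = 0 and det A = -1), so A³ = A since 3 is odd.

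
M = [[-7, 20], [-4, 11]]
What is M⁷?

[[-8743, 21860], [-4372, 10931]]

tr M = 4 and det M = 3, so the characteristic polynomial is λ² − (4)λ + (3) with roots 3 and 1.
Eigenvectors give P = [[2, -5], [1, -2]] with P⁻¹ = [[-2, 5], [-1, 2]], and M = P·diag(3, 1)·P⁻¹.
Then M⁷ = P·diag(2187, 1)·P⁻¹ = [[4374, -5], [2187, -2]] · [[-2, 5], [-1, 2]] = [[-8743, 21860], [-4372, 10931]].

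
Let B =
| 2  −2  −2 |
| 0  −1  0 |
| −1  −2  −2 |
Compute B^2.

[[6, 2, 0], [0, 1, 0], [0, 8, 6]]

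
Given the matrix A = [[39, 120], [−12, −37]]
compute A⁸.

tr A = 2 and det A = −3, so the characteristic polynomial is λ² − (2)λ + (−3) with roots 3 and −1.
Eigenvectors give P = [[−10, −3], [3, 1]] with P⁻¹ = [[−1, −3], [3, 10]], and A = P·diag(3, −1)·P⁻¹.
Then A⁸ = P·diag(6561, 1)·P⁻¹ = [[−65610, −3], [19683, 1]] · [[−1, −3], [3, 10]] = [[65601, 196800], [−19680, −59039]].

[[65601, 196800], [−19680, −59039]]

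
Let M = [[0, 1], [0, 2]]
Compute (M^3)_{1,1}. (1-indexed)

0

M^2 = [[0, 2], [0, 4]]
M^3 = [[0, 4], [0, 8]]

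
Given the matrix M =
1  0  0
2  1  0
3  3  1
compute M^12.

[[1, 0, 0], [24, 1, 0], [432, 36, 1]]

M = I + N where N = [[0, 0, 0], [2, 0, 0], [3, 3, 0]] is strictly lower-triangular, so N^3 = 0.
(I + N)^12 = I + 12·N + 66·N^2 = [[1, 0, 0], [24, 1, 0], [432, 36, 1]].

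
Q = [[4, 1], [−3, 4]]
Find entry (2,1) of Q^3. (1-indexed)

−135

Q^2 = [[13, 8], [−24, 13]]
Q^3 = [[28, 45], [−135, 28]]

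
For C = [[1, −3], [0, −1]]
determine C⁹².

C² = I (check: tr C = 0 and det C = −1), so C⁹² = I since 92 is even.

[[1, 0], [0, 1]]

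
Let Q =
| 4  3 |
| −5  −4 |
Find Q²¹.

Q² = I (check: tr Q = 0 and det Q = −1), so Q²¹ = Q since 21 is odd.

[[4, 3], [−5, −4]]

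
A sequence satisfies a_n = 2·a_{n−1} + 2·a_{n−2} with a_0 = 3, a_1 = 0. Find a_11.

40128

With companion matrix M = [[2, 2], [1, 0]], [a_n, a_{n−1}]ᵀ = M·[a_{n−1}, a_{n−2}]ᵀ, so [a_11, a_10]ᵀ = M^10·[a_1, a_0]ᵀ.
M^10 = [[18272, 13376], [6688, 4896]], giving [a_11, a_10]ᵀ = [[40128], [14688]].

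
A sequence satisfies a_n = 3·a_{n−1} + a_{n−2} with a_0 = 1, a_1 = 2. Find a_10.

With companion matrix C = [[3, 1], [1, 0]], [a_n, a_{n−1}]ᵀ = C·[a_{n−1}, a_{n−2}]ᵀ, so [a_10, a_9]ᵀ = C⁹·[a_1, a_0]ᵀ.
C⁹ = [[42837, 12970], [12970, 3927]], giving [a_10, a_9]ᵀ = [[98644], [29867]].

98644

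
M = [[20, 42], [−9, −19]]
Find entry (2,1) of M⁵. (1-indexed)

tr M = 1 and det M = −2, so the characteristic polynomial is λ² − (1)λ + (−2) with roots −1 and 2.
Eigenvectors give P = [[−2, 7], [1, −3]] with P⁻¹ = [[3, 7], [1, 2]], and M = P·diag(−1, 2)·P⁻¹.
Then M⁵ = P·diag(−1, 32)·P⁻¹ = [[2, 224], [−1, −96]] · [[3, 7], [1, 2]] = [[230, 462], [−99, −199]].

−99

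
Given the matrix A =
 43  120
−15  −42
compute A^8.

tr A = 1 and det A = −6, so the characteristic polynomial is λ² − (1)λ + (−6) with roots 3 and −2.
Eigenvectors give P = [[−3, 8], [1, −3]] with P⁻¹ = [[−3, −8], [−1, −3]], and A = P·diag(3, −2)·P⁻¹.
Then A^8 = P·diag(6561, 256)·P⁻¹ = [[−19683, 2048], [6561, −768]] · [[−3, −8], [−1, −3]] = [[57001, 151320], [−18915, −50184]].

[[57001, 151320], [−18915, −50184]]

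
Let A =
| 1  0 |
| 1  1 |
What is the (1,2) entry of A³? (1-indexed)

A = I + N where N = [[0, 0], [1, 0]] is strictly lower-triangular, so N² = 0.
(I + N)³ = I + 3·N = [[1, 0], [3, 1]].

0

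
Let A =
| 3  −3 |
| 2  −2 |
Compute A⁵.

A² = A (a projection; rank 1, trace 1), so A⁵ = A.

[[3, −3], [2, −2]]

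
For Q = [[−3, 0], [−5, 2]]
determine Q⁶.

[[729, 0], [665, 64]]

tr Q = −1 and det Q = −6, so the characteristic polynomial is λ² − (−1)λ + (−6) with roots −3 and 2.
Eigenvectors give P = [[−1, 0], [−1, −1]] with P⁻¹ = [[−1, 0], [1, −1]], and Q = P·diag(−3, 2)·P⁻¹.
Then Q⁶ = P·diag(729, 64)·P⁻¹ = [[−729, 0], [−729, −64]] · [[−1, 0], [1, −1]] = [[729, 0], [665, 64]].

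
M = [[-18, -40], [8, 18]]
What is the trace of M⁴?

tr M = 0 and det M = -4, so the characteristic polynomial is λ² − (0)λ + (-4) with roots 2 and -2.
Eigenvectors give P = [[-2, 5], [1, -2]] with P⁻¹ = [[2, 5], [1, 2]], and M = P·diag(2, -2)·P⁻¹.
Then M⁴ = P·diag(16, 16)·P⁻¹ = [[-32, 80], [16, -32]] · [[2, 5], [1, 2]] = [[16, 0], [0, 16]].

32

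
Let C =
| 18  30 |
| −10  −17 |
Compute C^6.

[[2724, 3990], [−1330, −1931]]

tr C = 1 and det C = −6, so the characteristic polynomial is λ² − (1)λ + (−6) with roots 3 and −2.
Eigenvectors give P = [[−2, −3], [1, 2]] with P⁻¹ = [[−2, −3], [1, 2]], and C = P·diag(3, −2)·P⁻¹.
Then C^6 = P·diag(729, 64)·P⁻¹ = [[−1458, −192], [729, 128]] · [[−2, −3], [1, 2]] = [[2724, 3990], [−1330, −1931]].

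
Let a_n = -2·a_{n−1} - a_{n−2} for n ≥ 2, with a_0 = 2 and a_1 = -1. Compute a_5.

With companion matrix Q = [[-2, -1], [1, 0]], [a_n, a_{n−1}]ᵀ = Q·[a_{n−1}, a_{n−2}]ᵀ, so [a_5, a_4]ᵀ = Q⁴·[a_1, a_0]ᵀ.
Q⁴ = [[5, 4], [-4, -3]], giving [a_5, a_4]ᵀ = [[3], [-2]].

3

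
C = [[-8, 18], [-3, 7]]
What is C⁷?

tr C = -1 and det C = -2, so the characteristic polynomial is λ² − (-1)λ + (-2) with roots -2 and 1.
Eigenvectors give P = [[3, -2], [1, -1]] with P⁻¹ = [[1, -2], [1, -3]], and C = P·diag(-2, 1)·P⁻¹.
Then C⁷ = P·diag(-128, 1)·P⁻¹ = [[-384, -2], [-128, -1]] · [[1, -2], [1, -3]] = [[-386, 774], [-129, 259]].

[[-386, 774], [-129, 259]]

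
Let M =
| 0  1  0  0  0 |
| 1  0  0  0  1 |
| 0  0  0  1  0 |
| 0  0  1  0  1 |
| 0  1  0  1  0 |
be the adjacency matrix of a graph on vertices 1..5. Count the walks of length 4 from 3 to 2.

The number of length-4 walks from vertex 3 to vertex 2 is entry (3,2) of M⁴, where M is the adjacency matrix.
M² = [[1, 0, 0, 0, 1], [0, 2, 0, 1, 0], [0, 0, 1, 0, 1], [0, 1, 0, 2, 0], [1, 0, 1, 0, 2]]
M³ = [[0, 2, 0, 1, 0], [2, 0, 1, 0, 3], [0, 1, 0, 2, 0], [1, 0, 2, 0, 3], [0, 3, 0, 3, 0]]
M⁴ = [[2, 0, 1, 0, 3], [0, 5, 0, 4, 0], [1, 0, 2, 0, 3], [0, 4, 0, 5, 0], [3, 0, 3, 0, 6]]

0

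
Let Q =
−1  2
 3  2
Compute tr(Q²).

17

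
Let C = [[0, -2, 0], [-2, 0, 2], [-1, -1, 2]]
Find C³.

[[4, -4, -8], [-8, 0, 12], [-2, -2, 4]]

C² = [[4, 0, -4], [-2, 2, 4], [0, 0, 2]]
C³ = [[4, -4, -8], [-8, 0, 12], [-2, -2, 4]]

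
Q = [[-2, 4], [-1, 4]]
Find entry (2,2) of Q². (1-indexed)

12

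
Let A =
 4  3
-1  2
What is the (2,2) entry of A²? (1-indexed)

1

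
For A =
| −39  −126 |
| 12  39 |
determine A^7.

tr A = 0 and det A = −9, so the characteristic polynomial is λ² − (0)λ + (−9) with roots 3 and −3.
Eigenvectors give P = [[3, −7], [−1, 2]] with P⁻¹ = [[−2, −7], [−1, −3]], and A = P·diag(3, −3)·P⁻¹.
Then A^7 = P·diag(2187, −2187)·P⁻¹ = [[6561, 15309], [−2187, −4374]] · [[−2, −7], [−1, −3]] = [[−28431, −91854], [8748, 28431]].

[[−28431, −91854], [8748, 28431]]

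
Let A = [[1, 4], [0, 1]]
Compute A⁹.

[[1, 36], [0, 1]]

A = I + N where N = [[0, 4], [0, 0]] is strictly upper-triangular, so N² = 0.
(I + N)⁹ = I + 9·N = [[1, 36], [0, 1]].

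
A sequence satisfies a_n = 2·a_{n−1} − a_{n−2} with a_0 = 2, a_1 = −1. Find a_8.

With companion matrix A = [[2, −1], [1, 0]], [a_n, a_{n−1}]ᵀ = A·[a_{n−1}, a_{n−2}]ᵀ, so [a_8, a_7]ᵀ = A⁷·[a_1, a_0]ᵀ.
A⁷ = [[8, −7], [7, −6]], giving [a_8, a_7]ᵀ = [[−22], [−19]].

−22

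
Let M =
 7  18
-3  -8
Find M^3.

tr M = -1 and det M = -2, so the characteristic polynomial is λ² − (-1)λ + (-2) with roots 1 and -2.
Eigenvectors give P = [[-3, -2], [1, 1]] with P⁻¹ = [[-1, -2], [1, 3]], and M = P·diag(1, -2)·P⁻¹.
Then M^3 = P·diag(1, -8)·P⁻¹ = [[-3, 16], [1, -8]] · [[-1, -2], [1, 3]] = [[19, 54], [-9, -26]].

[[19, 54], [-9, -26]]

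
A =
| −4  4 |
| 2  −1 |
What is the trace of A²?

33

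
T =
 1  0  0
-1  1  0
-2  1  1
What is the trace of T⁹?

3

T = I + N where N = [[0, 0, 0], [-1, 0, 0], [-2, 1, 0]] is strictly lower-triangular, so N³ = 0.
(I + N)⁹ = I + 9·N + 36·N² = [[1, 0, 0], [-9, 1, 0], [-54, 9, 1]].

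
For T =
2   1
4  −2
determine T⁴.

[[64, 0], [0, 64]]

T² = [[8, 0], [0, 8]]
T³ = [[16, 8], [32, −16]]
T⁴ = [[64, 0], [0, 64]]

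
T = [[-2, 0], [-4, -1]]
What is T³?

[[-8, 0], [-28, -1]]

T² = [[4, 0], [12, 1]]
T³ = [[-8, 0], [-28, -1]]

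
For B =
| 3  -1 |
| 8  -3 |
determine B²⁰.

B² = I (check: tr B = 0 and det B = -1), so B²⁰ = I since 20 is even.

[[1, 0], [0, 1]]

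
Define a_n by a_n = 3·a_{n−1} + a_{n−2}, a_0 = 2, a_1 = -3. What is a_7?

-2847

With companion matrix M = [[3, 1], [1, 0]], [a_n, a_{n−1}]ᵀ = M·[a_{n−1}, a_{n−2}]ᵀ, so [a_7, a_6]ᵀ = M⁶·[a_1, a_0]ᵀ.
M⁶ = [[1189, 360], [360, 109]], giving [a_7, a_6]ᵀ = [[-2847], [-862]].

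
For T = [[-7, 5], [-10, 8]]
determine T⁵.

tr T = 1 and det T = -6, so the characteristic polynomial is λ² − (1)λ + (-6) with roots -2 and 3.
Eigenvectors give P = [[-1, -1], [-1, -2]] with P⁻¹ = [[-2, 1], [1, -1]], and T = P·diag(-2, 3)·P⁻¹.
Then T⁵ = P·diag(-32, 243)·P⁻¹ = [[32, -243], [32, -486]] · [[-2, 1], [1, -1]] = [[-307, 275], [-550, 518]].

[[-307, 275], [-550, 518]]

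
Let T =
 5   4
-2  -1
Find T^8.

[[13121, 13120], [-6560, -6559]]

tr T = 4 and det T = 3, so the characteristic polynomial is λ² − (4)λ + (3) with roots 1 and 3.
Eigenvectors give P = [[-1, 2], [1, -1]] with P⁻¹ = [[1, 2], [1, 1]], and T = P·diag(1, 3)·P⁻¹.
Then T^8 = P·diag(1, 6561)·P⁻¹ = [[-1, 13122], [1, -6561]] · [[1, 2], [1, 1]] = [[13121, 13120], [-6560, -6559]].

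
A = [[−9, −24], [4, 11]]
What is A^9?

[[−39369, −118104], [19684, 59051]]

tr A = 2 and det A = −3, so the characteristic polynomial is λ² − (2)λ + (−3) with roots 3 and −1.
Eigenvectors give P = [[−2, 3], [1, −1]] with P⁻¹ = [[1, 3], [1, 2]], and A = P·diag(3, −1)·P⁻¹.
Then A^9 = P·diag(19683, −1)·P⁻¹ = [[−39366, −3], [19683, 1]] · [[1, 3], [1, 2]] = [[−39369, −118104], [19684, 59051]].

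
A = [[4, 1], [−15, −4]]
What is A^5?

[[4, 1], [−15, −4]]

A² = I (check: tr A = 0 and det A = −1), so A^5 = A since 5 is odd.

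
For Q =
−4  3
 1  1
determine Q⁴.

[[388, −207], [−69, 43]]

Q² = [[19, −9], [−3, 4]]
Q³ = [[−85, 48], [16, −5]]
Q⁴ = [[388, −207], [−69, 43]]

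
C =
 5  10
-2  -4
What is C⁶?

[[5, 10], [-2, -4]]

C² = C (a projection; rank 1, trace 1), so C⁶ = C.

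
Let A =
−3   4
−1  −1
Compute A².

[[5, −16], [4, −3]]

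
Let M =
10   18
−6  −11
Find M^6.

tr M = −1 and det M = −2, so the characteristic polynomial is λ² − (−1)λ + (−2) with roots 1 and −2.
Eigenvectors give P = [[−2, −3], [1, 2]] with P⁻¹ = [[−2, −3], [1, 2]], and M = P·diag(1, −2)·P⁻¹.
Then M^6 = P·diag(1, 64)·P⁻¹ = [[−2, −192], [1, 128]] · [[−2, −3], [1, 2]] = [[−188, −378], [126, 253]].

[[−188, −378], [126, 253]]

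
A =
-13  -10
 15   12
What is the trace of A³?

tr A = -1 and det A = -6, so the characteristic polynomial is λ² − (-1)λ + (-6) with roots 2 and -3.
Eigenvectors give P = [[2, 1], [-3, -1]] with P⁻¹ = [[-1, -1], [3, 2]], and A = P·diag(2, -3)·P⁻¹.
Then A³ = P·diag(8, -27)·P⁻¹ = [[16, -27], [-24, 27]] · [[-1, -1], [3, 2]] = [[-97, -70], [105, 78]].

-19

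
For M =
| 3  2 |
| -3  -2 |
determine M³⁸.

M² = M (a projection; rank 1, trace 1), so M³⁸ = M.

[[3, 2], [-3, -2]]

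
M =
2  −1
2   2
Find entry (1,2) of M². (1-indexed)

−4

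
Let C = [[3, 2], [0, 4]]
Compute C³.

C² = [[9, 14], [0, 16]]
C³ = [[27, 74], [0, 64]]

[[27, 74], [0, 64]]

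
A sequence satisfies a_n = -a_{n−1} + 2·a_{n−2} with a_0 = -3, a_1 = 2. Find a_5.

With companion matrix Q = [[-1, 2], [1, 0]], [a_n, a_{n−1}]ᵀ = Q·[a_{n−1}, a_{n−2}]ᵀ, so [a_5, a_4]ᵀ = Q⁴·[a_1, a_0]ᵀ.
Q⁴ = [[11, -10], [-5, 6]], giving [a_5, a_4]ᵀ = [[52], [-28]].

52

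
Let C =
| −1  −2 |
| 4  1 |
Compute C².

[[−7, 0], [0, −7]]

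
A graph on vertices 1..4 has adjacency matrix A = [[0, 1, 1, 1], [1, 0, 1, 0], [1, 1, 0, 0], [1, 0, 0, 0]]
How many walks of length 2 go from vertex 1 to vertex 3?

The number of length-2 walks from vertex 1 to vertex 3 is entry (1,3) of A^2, where A is the adjacency matrix.
A^2 = [[3, 1, 1, 0], [1, 2, 1, 1], [1, 1, 2, 1], [0, 1, 1, 1]]

1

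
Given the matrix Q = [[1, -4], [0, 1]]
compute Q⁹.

[[1, -36], [0, 1]]

Q = I + N where N = [[0, -4], [0, 0]] is strictly upper-triangular, so N² = 0.
(I + N)⁹ = I + 9·N = [[1, -36], [0, 1]].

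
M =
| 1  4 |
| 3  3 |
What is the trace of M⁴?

994

M² = [[13, 16], [12, 21]]
M³ = [[61, 100], [75, 111]]
M⁴ = [[361, 544], [408, 633]]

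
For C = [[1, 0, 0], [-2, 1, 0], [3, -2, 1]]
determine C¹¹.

C = I + N where N = [[0, 0, 0], [-2, 0, 0], [3, -2, 0]] is strictly lower-triangular, so N³ = 0.
(I + N)¹¹ = I + 11·N + 55·N² = [[1, 0, 0], [-22, 1, 0], [253, -22, 1]].

[[1, 0, 0], [-22, 1, 0], [253, -22, 1]]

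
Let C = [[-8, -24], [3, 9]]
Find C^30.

C² = C (a projection; rank 1, trace 1), so C^30 = C.

[[-8, -24], [3, 9]]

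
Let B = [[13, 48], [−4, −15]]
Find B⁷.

tr B = −2 and det B = −3, so the characteristic polynomial is λ² − (−2)λ + (−3) with roots 1 and −3.
Eigenvectors give P = [[−4, 3], [1, −1]] with P⁻¹ = [[−1, −3], [−1, −4]], and B = P·diag(1, −3)·P⁻¹.
Then B⁷ = P·diag(1, −2187)·P⁻¹ = [[−4, −6561], [1, 2187]] · [[−1, −3], [−1, −4]] = [[6565, 26256], [−2188, −8751]].

[[6565, 26256], [−2188, −8751]]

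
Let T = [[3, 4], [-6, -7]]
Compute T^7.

[[4371, 4372], [-6558, -6559]]

tr T = -4 and det T = 3, so the characteristic polynomial is λ² − (-4)λ + (3) with roots -3 and -1.
Eigenvectors give P = [[2, -1], [-3, 1]] with P⁻¹ = [[-1, -1], [-3, -2]], and T = P·diag(-3, -1)·P⁻¹.
Then T^7 = P·diag(-2187, -1)·P⁻¹ = [[-4374, 1], [6561, -1]] · [[-1, -1], [-3, -2]] = [[4371, 4372], [-6558, -6559]].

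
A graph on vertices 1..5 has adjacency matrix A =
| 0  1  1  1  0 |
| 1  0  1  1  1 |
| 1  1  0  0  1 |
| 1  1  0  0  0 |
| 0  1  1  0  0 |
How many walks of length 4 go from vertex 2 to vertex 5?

The number of length-4 walks from vertex 2 to vertex 5 is entry (2,5) of A⁴, where A is the adjacency matrix.
A² = [[3, 2, 1, 1, 2], [2, 4, 2, 1, 1], [1, 2, 3, 2, 1], [1, 1, 2, 2, 1], [2, 1, 1, 1, 2]]
A³ = [[4, 7, 7, 5, 3], [7, 6, 7, 6, 6], [7, 7, 4, 3, 5], [5, 6, 3, 2, 3], [3, 6, 5, 3, 2]]
A⁴ = [[19, 19, 14, 11, 14], [19, 26, 19, 13, 13], [14, 19, 19, 14, 11], [11, 13, 14, 11, 9], [14, 13, 11, 9, 11]]

13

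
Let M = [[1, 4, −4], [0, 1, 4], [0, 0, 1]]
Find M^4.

[[1, 16, 80], [0, 1, 16], [0, 0, 1]]

M = I + N where N = [[0, 4, −4], [0, 0, 4], [0, 0, 0]] is strictly upper-triangular, so N^3 = 0.
(I + N)^4 = I + 4·N + 6·N^2 = [[1, 16, 80], [0, 1, 16], [0, 0, 1]].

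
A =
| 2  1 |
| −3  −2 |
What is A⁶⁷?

A² = I (check: tr A = 0 and det A = −1), so A⁶⁷ = A since 67 is odd.

[[2, 1], [−3, −2]]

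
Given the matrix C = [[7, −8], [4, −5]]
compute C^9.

tr C = 2 and det C = −3, so the characteristic polynomial is λ² − (2)λ + (−3) with roots −1 and 3.
Eigenvectors give P = [[−1, −2], [−1, −1]] with P⁻¹ = [[1, −2], [−1, 1]], and C = P·diag(−1, 3)·P⁻¹.
Then C^9 = P·diag(−1, 19683)·P⁻¹ = [[1, −39366], [1, −19683]] · [[1, −2], [−1, 1]] = [[39367, −39368], [19684, −19685]].

[[39367, −39368], [19684, −19685]]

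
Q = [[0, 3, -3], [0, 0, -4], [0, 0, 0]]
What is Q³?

[[0, 0, 0], [0, 0, 0], [0, 0, 0]]

Q is strictly triangular, hence nilpotent: Q³ = 0, so Q³ = 0.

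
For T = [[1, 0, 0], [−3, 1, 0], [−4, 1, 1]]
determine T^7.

[[1, 0, 0], [−21, 1, 0], [−91, 7, 1]]

T = I + N where N = [[0, 0, 0], [−3, 0, 0], [−4, 1, 0]] is strictly lower-triangular, so N^3 = 0.
(I + N)^7 = I + 7·N + 21·N^2 = [[1, 0, 0], [−21, 1, 0], [−91, 7, 1]].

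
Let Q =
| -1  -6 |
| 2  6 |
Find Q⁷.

[[-6049, -12354], [4118, 8364]]

tr Q = 5 and det Q = 6, so the characteristic polynomial is λ² − (5)λ + (6) with roots 2 and 3.
Eigenvectors give P = [[-2, 3], [1, -2]] with P⁻¹ = [[-2, -3], [-1, -2]], and Q = P·diag(2, 3)·P⁻¹.
Then Q⁷ = P·diag(128, 2187)·P⁻¹ = [[-256, 6561], [128, -4374]] · [[-2, -3], [-1, -2]] = [[-6049, -12354], [4118, 8364]].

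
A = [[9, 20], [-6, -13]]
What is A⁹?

[[98409, 196820], [-59046, -118093]]

tr A = -4 and det A = 3, so the characteristic polynomial is λ² − (-4)λ + (3) with roots -3 and -1.
Eigenvectors give P = [[-5, -2], [3, 1]] with P⁻¹ = [[1, 2], [-3, -5]], and A = P·diag(-3, -1)·P⁻¹.
Then A⁹ = P·diag(-19683, -1)·P⁻¹ = [[98415, 2], [-59049, -1]] · [[1, 2], [-3, -5]] = [[98409, 196820], [-59046, -118093]].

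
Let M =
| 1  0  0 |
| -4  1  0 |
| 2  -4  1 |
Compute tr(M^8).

M = I + N where N = [[0, 0, 0], [-4, 0, 0], [2, -4, 0]] is strictly lower-triangular, so N^3 = 0.
(I + N)^8 = I + 8·N + 28·N^2 = [[1, 0, 0], [-32, 1, 0], [464, -32, 1]].

3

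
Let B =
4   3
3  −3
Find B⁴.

B² = [[25, 3], [3, 18]]
B³ = [[109, 66], [66, −45]]
B⁴ = [[634, 129], [129, 333]]

[[634, 129], [129, 333]]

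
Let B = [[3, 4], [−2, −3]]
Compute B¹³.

[[3, 4], [−2, −3]]

B² = I (check: tr B = 0 and det B = −1), so B¹³ = B since 13 is odd.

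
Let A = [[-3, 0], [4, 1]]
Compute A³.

[[-27, 0], [28, 1]]

tr A = -2 and det A = -3, so the characteristic polynomial is λ² − (-2)λ + (-3) with roots 1 and -3.
Eigenvectors give P = [[0, -1], [-1, 1]] with P⁻¹ = [[-1, -1], [-1, 0]], and A = P·diag(1, -3)·P⁻¹.
Then A³ = P·diag(1, -27)·P⁻¹ = [[0, 27], [-1, -27]] · [[-1, -1], [-1, 0]] = [[-27, 0], [28, 1]].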